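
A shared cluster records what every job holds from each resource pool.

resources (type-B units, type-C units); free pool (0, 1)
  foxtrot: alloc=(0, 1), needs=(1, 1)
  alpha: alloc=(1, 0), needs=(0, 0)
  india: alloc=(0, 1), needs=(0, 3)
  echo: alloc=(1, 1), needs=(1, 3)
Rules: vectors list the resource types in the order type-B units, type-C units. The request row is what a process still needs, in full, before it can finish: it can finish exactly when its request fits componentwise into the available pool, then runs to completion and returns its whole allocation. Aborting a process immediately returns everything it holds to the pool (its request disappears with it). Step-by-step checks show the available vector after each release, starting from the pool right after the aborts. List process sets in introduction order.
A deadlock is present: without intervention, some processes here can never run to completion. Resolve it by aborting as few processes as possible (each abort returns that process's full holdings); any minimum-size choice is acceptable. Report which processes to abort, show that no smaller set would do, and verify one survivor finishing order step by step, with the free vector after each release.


Abort echo.
Key observation: aborting echo returns (1, 1), and india — hopeless before — runs at step 3 with the returned capacity in the pool.
Minimality: the empty abort set fails — the state is deadlocked as it stands.
One survivor order: foxtrot, alpha, india. Step-by-step check (post-abort pool first):
  pool = (1, 2)
  foxtrot needs (1, 1) <= (1, 2) -> finishes; pool += (0, 1) = (1, 3)
  alpha needs (0, 0) <= (1, 3) -> finishes; pool += (1, 0) = (2, 3)
  india needs (0, 3) <= (2, 3) -> finishes; pool += (0, 1) = (2, 4)


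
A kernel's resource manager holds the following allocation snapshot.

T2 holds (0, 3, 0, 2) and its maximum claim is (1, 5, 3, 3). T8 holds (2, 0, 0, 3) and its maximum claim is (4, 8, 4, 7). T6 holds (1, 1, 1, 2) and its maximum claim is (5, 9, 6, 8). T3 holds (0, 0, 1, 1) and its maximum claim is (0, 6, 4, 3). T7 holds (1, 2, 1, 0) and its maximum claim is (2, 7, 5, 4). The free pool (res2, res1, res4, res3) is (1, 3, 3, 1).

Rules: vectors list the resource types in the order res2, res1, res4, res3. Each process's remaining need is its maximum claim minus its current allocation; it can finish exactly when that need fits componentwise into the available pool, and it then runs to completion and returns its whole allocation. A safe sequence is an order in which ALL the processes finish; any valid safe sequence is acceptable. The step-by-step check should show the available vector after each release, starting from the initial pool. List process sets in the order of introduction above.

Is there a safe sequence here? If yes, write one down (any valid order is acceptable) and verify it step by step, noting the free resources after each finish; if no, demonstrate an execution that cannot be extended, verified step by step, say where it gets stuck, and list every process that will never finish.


SAFE. One safe sequence: T2, T3, T7, T8, T6.
Key observation: the first exact fit in this order is T2 — it needs (1, 2, 3, 1) with (1, 3, 3, 1) free, meeting a requested resource to the last unit.
Step-by-step check:
  pool = (1, 3, 3, 1)
  T2 needs (1, 2, 3, 1) <= (1, 3, 3, 1) -> finishes; pool += (0, 3, 0, 2) = (1, 6, 3, 3)
  T3 needs (0, 6, 3, 2) <= (1, 6, 3, 3) -> finishes; pool += (0, 0, 1, 1) = (1, 6, 4, 4)
  T7 needs (1, 5, 4, 4) <= (1, 6, 4, 4) -> finishes; pool += (1, 2, 1, 0) = (2, 8, 5, 4)
  T8 needs (2, 8, 4, 4) <= (2, 8, 5, 4) -> finishes; pool += (2, 0, 0, 3) = (4, 8, 5, 7)
  T6 needs (4, 8, 5, 6) <= (4, 8, 5, 7) -> finishes; pool += (1, 1, 1, 2) = (5, 9, 6, 9)


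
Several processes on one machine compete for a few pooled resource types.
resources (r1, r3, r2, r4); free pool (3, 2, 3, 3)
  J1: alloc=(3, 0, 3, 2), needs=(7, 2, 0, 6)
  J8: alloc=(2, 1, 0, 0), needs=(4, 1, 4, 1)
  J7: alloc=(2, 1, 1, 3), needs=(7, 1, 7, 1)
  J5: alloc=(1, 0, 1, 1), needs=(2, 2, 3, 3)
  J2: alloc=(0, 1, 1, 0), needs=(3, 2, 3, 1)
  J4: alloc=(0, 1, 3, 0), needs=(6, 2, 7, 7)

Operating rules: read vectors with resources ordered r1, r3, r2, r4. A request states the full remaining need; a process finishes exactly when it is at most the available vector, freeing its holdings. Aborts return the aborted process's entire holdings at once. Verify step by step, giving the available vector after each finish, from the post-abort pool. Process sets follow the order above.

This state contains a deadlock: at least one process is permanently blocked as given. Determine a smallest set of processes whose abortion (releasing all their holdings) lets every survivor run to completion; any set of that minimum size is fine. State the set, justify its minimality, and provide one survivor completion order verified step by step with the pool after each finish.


The answer: abort J1.
Key observation: before aborting J1, J7 was permanently blocked — no order could ever run it; afterwards it completes at step 2.
Minimality: the empty abort set fails — the state is deadlocked as it stands.
Survivors finish in the order: J5, J7, J4, J8, J2. Walking it through (pool after the aborts first):
  pool = (6, 2, 6, 5)
  run J5 (needs (2, 2, 3, 3), free (6, 2, 6, 5)); after release of (1, 0, 1, 1) the pool is (7, 2, 7, 6)
  run J7 (needs (7, 1, 7, 1), free (7, 2, 7, 6)); after release of (2, 1, 1, 3) the pool is (9, 3, 8, 9)
  run J4 (needs (6, 2, 7, 7), free (9, 3, 8, 9)); after release of (0, 1, 3, 0) the pool is (9, 4, 11, 9)
  run J8 (needs (4, 1, 4, 1), free (9, 4, 11, 9)); after release of (2, 1, 0, 0) the pool is (11, 5, 11, 9)
  run J2 (needs (3, 2, 3, 1), free (11, 5, 11, 9)); after release of (0, 1, 1, 0) the pool is (11, 6, 12, 9)


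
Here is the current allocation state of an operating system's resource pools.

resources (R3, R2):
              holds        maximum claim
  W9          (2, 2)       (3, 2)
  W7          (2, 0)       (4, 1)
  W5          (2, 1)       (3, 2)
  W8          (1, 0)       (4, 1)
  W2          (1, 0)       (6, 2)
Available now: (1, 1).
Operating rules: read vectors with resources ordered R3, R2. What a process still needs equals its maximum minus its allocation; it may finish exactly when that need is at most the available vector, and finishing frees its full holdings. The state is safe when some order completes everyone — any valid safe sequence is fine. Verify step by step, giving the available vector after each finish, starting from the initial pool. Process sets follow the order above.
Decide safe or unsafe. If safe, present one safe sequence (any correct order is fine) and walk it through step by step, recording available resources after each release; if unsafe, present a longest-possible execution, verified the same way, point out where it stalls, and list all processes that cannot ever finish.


SAFE — a valid safe sequence is W9, W7, W8, W2, W5.
Key observation: reading the order forward, W9 is the first process whose need (1, 0) meets the free pool (1, 1) exactly on a resource it requests.
Verifying each step:
  pool = (1, 1)
  W9 needs (1, 0) <= (1, 1) -> finishes; pool += (2, 2) = (3, 3)
  W7 needs (2, 1) <= (3, 3) -> finishes; pool += (2, 0) = (5, 3)
  W8 needs (3, 1) <= (5, 3) -> finishes; pool += (1, 0) = (6, 3)
  W2 needs (5, 2) <= (6, 3) -> finishes; pool += (1, 0) = (7, 3)
  W5 needs (1, 1) <= (7, 3) -> finishes; pool += (2, 1) = (9, 4)


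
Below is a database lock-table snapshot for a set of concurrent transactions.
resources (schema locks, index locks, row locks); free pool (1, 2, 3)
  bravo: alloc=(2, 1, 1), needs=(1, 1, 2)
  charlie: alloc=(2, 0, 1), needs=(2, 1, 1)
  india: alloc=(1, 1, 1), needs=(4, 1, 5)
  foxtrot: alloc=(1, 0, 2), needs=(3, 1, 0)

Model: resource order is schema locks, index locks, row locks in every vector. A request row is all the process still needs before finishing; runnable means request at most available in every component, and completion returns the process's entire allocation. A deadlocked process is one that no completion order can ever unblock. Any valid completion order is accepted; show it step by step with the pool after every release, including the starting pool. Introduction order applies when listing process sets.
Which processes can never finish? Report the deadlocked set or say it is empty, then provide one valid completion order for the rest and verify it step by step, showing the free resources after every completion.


No process is deadlocked.
Key observation: the pool covers bravo at once, and every later process fits after earlier releases.
The rest can finish in the order bravo, foxtrot, charlie, india. Step-by-step check:
  pool = (1, 2, 3)
  bravo needs (1, 1, 2) <= (1, 2, 3) -> finishes; pool += (2, 1, 1) = (3, 3, 4)
  foxtrot needs (3, 1, 0) <= (3, 3, 4) -> finishes; pool += (1, 0, 2) = (4, 3, 6)
  charlie needs (2, 1, 1) <= (4, 3, 6) -> finishes; pool += (2, 0, 1) = (6, 3, 7)
  india needs (4, 1, 5) <= (6, 3, 7) -> finishes; pool += (1, 1, 1) = (7, 4, 8)


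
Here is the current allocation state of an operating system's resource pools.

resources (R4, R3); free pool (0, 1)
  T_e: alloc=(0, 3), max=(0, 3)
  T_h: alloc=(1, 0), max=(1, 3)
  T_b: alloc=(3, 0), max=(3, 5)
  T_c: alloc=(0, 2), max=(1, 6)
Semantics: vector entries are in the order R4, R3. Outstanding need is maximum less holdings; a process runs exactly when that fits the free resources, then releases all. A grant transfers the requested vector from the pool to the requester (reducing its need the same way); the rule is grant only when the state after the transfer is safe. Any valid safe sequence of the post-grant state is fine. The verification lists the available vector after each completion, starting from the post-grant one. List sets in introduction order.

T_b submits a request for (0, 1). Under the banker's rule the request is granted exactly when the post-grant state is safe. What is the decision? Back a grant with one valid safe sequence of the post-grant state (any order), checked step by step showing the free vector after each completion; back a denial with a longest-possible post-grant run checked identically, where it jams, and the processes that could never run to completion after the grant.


DENY — the pretend-granted state is unsafe.
Key observation: once T_e, T_h finish, the pool peaks at (1, 3) — and every remaining process still needs more R3 than that.
On the post-grant state, T_e, T_h is a maximal run — nothing extends it. Verifying each step:
  pool = (0, 0)
  T_e needs (0, 0) <= (0, 0) -> finishes; pool += (0, 3) = (0, 3)
  T_h needs (0, 3) <= (0, 3) -> finishes; pool += (1, 0) = (1, 3)
  T_b cannot run: need (0, 4) vs free (1, 3) (insufficient R3)
  T_c cannot run: need (1, 4) vs free (1, 3) (insufficient R3)
Had the request been granted, T_b and T_c could never finish.


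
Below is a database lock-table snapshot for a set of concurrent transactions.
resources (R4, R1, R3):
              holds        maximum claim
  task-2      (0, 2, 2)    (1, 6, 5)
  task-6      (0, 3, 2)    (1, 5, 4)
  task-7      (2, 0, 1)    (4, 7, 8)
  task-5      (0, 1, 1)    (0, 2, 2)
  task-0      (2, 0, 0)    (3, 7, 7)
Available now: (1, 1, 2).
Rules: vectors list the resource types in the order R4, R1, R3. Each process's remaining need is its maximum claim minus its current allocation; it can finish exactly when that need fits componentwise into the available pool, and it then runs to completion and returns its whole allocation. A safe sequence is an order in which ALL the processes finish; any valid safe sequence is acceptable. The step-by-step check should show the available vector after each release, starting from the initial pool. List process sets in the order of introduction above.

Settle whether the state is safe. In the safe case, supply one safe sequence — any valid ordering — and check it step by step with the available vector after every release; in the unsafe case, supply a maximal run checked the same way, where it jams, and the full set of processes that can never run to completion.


The state is SAFE; one workable sequence: task-5, task-6, task-2, task-0, task-7.
Key observation: reading the order forward, task-5 is the first process whose need (0, 1, 1) meets the free pool (1, 1, 2) exactly on a resource it requests.
Walking it through:
  pool = (1, 1, 2)
  run task-5 (needs (0, 1, 1), free (1, 1, 2)); after release of (0, 1, 1) the pool is (1, 2, 3)
  run task-6 (needs (1, 2, 2), free (1, 2, 3)); after release of (0, 3, 2) the pool is (1, 5, 5)
  run task-2 (needs (1, 4, 3), free (1, 5, 5)); after release of (0, 2, 2) the pool is (1, 7, 7)
  run task-0 (needs (1, 7, 7), free (1, 7, 7)); after release of (2, 0, 0) the pool is (3, 7, 7)
  run task-7 (needs (2, 7, 7), free (3, 7, 7)); after release of (2, 0, 1) the pool is (5, 7, 8)


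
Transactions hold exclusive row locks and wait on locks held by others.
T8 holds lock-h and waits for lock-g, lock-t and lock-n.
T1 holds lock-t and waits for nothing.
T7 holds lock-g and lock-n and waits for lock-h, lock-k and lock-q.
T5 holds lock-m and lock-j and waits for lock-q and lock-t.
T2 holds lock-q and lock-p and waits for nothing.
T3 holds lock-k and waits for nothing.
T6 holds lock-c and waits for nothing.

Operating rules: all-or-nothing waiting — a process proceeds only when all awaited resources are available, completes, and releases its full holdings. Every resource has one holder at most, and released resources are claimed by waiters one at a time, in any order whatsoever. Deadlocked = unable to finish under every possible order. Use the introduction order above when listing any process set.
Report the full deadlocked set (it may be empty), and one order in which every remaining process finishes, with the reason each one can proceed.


The deadlocked set is T8 and T7.
Key observation: nobody on the ring T8 -> T7 -> T8 can start until another member finishes, which never happens; no other process is dragged down with it.
A valid finishing order for the others: T2, T1, T3, T6, T5.
Step-by-step check:
  run T2 (it waits on nothing); releases lock-q and lock-p
  run T1 (it waits on nothing); releases lock-t
  run T3 (it waits on nothing); releases lock-k
  run T6 (it waits on nothing); releases lock-c
  T5 waits on lock-q and lock-t — all released -> runs and releases lock-m and lock-j


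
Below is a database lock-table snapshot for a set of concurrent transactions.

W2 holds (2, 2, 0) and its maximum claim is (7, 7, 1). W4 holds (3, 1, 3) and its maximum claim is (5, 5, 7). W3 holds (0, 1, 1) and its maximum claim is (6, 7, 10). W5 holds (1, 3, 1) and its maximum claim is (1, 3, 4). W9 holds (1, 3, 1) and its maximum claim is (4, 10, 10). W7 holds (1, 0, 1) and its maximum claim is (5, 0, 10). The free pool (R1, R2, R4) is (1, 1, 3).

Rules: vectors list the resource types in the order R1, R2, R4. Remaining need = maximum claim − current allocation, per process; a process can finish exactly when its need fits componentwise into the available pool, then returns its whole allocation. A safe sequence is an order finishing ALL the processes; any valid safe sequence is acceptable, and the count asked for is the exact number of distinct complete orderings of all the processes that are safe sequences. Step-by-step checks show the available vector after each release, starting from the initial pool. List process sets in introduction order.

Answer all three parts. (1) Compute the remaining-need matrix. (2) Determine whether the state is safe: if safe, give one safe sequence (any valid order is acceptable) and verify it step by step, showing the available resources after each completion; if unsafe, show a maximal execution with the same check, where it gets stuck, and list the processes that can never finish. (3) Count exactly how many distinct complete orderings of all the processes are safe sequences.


(1) Need matrix, components ordered R1, R2, R4:
  W2: (5, 5, 1)
  W4: (2, 4, 4)
  W3: (6, 6, 9)
  W5: (0, 0, 3)
  W9: (3, 7, 9)
  W7: (4, 0, 9)
(2) The state is UNSAFE.
Key observation: no order helps: past W5, W4, W2, the free pool tops out at (7, 7, 7), below what each blocked process needs in R4.
A maximal execution: W5, W4, W2 — then nothing else fits. Check, step by step:
  pool = (1, 1, 3)
  run W5 (needs (0, 0, 3), free (1, 1, 3)); after release of (1, 3, 1) the pool is (2, 4, 4)
  run W4 (needs (2, 4, 4), free (2, 4, 4)); after release of (3, 1, 3) the pool is (5, 5, 7)
  run W2 (needs (5, 5, 1), free (5, 5, 7)); after release of (2, 2, 0) the pool is (7, 7, 7)
  W3 cannot run: need (6, 6, 9) vs free (7, 7, 7) (insufficient R4)
  W9 cannot run: need (3, 7, 9) vs free (7, 7, 7) (insufficient R4)
  W7 cannot run: need (4, 0, 9) vs free (7, 7, 7) (insufficient R4)
Processes that can never finish: W3, W9 and W7.
(3) The exact count: 0 of the possible complete orderings are safe sequences.


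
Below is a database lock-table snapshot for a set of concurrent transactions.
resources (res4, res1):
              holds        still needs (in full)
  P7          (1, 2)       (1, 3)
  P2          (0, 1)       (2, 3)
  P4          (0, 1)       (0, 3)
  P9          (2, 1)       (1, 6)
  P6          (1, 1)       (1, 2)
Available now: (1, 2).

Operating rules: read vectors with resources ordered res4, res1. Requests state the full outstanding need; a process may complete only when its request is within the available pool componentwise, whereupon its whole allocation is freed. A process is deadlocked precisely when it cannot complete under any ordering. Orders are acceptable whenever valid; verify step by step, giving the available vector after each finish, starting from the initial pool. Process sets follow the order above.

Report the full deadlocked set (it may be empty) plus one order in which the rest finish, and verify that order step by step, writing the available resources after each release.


Nothing here is deadlocked.
Key observation: P6 fits the free pool immediately, and its release cascades until everyone finishes.
A valid finishing order for the others: P6, P7, P4, P9, P2. Step-by-step check:
  pool = (1, 2)
  P6: need (1, 2) fits (1, 2); releases (1, 1), pool now (2, 3)
  P7: need (1, 3) fits (2, 3); releases (1, 2), pool now (3, 5)
  P4: need (0, 3) fits (3, 5); releases (0, 1), pool now (3, 6)
  P9: need (1, 6) fits (3, 6); releases (2, 1), pool now (5, 7)
  P2: need (2, 3) fits (5, 7); releases (0, 1), pool now (5, 8)


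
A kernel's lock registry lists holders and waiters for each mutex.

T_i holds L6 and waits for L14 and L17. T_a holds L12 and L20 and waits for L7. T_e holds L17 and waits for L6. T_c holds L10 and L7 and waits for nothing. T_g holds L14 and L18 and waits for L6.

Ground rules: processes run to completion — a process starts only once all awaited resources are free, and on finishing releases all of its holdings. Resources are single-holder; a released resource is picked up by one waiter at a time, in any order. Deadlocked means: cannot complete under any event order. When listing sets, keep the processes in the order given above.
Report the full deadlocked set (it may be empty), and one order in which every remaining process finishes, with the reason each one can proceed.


The deadlocked set is T_i, T_e and T_g.
Key observation: the wait chain closes on itself along T_i -> T_e -> T_i; T_g is caught in further circular waits.
The rest can finish in the order T_c, T_a.
Walking it through:
  run T_c (it waits on nothing); releases L10 and L7
  T_a: everything it awaited (L7) is free; runs, freeing L12 and L20


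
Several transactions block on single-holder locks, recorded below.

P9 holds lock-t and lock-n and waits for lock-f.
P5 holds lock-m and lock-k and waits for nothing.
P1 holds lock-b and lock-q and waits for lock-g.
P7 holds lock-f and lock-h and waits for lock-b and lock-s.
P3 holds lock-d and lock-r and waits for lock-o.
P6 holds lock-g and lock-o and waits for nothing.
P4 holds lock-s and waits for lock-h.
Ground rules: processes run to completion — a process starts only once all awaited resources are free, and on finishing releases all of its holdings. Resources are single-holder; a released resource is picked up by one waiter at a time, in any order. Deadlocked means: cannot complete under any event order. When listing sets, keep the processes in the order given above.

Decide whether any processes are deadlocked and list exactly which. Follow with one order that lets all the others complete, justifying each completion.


Deadlocked set: P9, P7 and P4.
Key observation: P7 -> P4 -> P7 is a circular wait — nothing in it can go first; P9 waits into the deadlock from upstream.
A valid finishing order for the others: P6, P5, P1, P3.
Verifying each step:
  P6 waits on nothing -> runs at once and releases lock-g and lock-o
  P5 waits on nothing -> runs at once and releases lock-m and lock-k
  P1: everything it awaited (lock-g) is free; runs, freeing lock-b and lock-q
  P3: everything it awaited (lock-o) is free; runs, freeing lock-d and lock-r


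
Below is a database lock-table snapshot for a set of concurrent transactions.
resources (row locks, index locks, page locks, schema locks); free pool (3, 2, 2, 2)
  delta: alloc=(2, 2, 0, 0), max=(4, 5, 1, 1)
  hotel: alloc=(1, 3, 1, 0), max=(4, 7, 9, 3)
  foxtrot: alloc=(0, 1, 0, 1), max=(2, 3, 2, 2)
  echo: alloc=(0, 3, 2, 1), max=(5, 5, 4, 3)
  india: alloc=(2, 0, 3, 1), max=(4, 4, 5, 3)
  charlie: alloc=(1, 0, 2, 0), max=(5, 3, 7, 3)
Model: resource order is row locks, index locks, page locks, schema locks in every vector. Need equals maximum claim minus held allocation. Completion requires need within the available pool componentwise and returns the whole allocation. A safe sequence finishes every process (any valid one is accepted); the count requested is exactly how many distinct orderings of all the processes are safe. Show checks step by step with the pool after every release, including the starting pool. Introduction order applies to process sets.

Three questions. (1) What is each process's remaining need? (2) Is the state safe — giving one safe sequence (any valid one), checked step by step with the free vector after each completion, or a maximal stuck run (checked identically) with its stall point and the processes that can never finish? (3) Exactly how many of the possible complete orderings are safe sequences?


(1) Outstanding need per process (order row locks, index locks, page locks, schema locks):
  delta: (2, 3, 1, 1)
  hotel: (3, 4, 8, 3)
  foxtrot: (2, 2, 2, 1)
  echo: (5, 2, 2, 2)
  india: (2, 4, 2, 2)
  charlie: (4, 3, 5, 3)
(2) SAFE — a valid safe sequence is foxtrot, delta, india, charlie, echo, hotel.
Key observation: foxtrot marks the first exact bind of the order: its need (2, 2, 2, 1) fits the free (3, 2, 2, 2) with zero slack on a requested resource.
Walking it through:
  pool = (3, 2, 2, 2)
  foxtrot needs (2, 2, 2, 1) <= (3, 2, 2, 2) -> finishes; pool += (0, 1, 0, 1) = (3, 3, 2, 3)
  delta needs (2, 3, 1, 1) <= (3, 3, 2, 3) -> finishes; pool += (2, 2, 0, 0) = (5, 5, 2, 3)
  india needs (2, 4, 2, 2) <= (5, 5, 2, 3) -> finishes; pool += (2, 0, 3, 1) = (7, 5, 5, 4)
  charlie needs (4, 3, 5, 3) <= (7, 5, 5, 4) -> finishes; pool += (1, 0, 2, 0) = (8, 5, 7, 4)
  echo needs (5, 2, 2, 2) <= (8, 5, 7, 4) -> finishes; pool += (0, 3, 2, 1) = (8, 8, 9, 5)
  hotel needs (3, 4, 8, 3) <= (8, 8, 9, 5) -> finishes; pool += (1, 3, 1, 0) = (9, 11, 10, 5)
(3) Exactly 3 of the possible complete orderings are safe sequences.


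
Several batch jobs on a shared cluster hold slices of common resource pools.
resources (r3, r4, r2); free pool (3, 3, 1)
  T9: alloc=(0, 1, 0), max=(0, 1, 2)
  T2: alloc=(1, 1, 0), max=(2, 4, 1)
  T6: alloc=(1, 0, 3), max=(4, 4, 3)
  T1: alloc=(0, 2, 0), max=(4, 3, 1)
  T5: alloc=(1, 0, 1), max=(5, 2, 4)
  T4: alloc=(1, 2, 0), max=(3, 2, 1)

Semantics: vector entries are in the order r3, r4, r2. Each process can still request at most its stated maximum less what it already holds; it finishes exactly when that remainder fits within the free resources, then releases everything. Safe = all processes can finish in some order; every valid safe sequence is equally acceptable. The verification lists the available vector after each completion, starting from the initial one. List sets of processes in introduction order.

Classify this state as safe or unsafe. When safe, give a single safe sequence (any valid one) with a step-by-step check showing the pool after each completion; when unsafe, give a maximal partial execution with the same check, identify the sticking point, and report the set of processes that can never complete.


SAFE — a valid safe sequence is T4, T6, T1, T9, T2, T5.
Key observation: the order's first zero-slack moment is T4 ((2, 0, 1) needed, (3, 3, 1) free — a requested resource with nothing to spare).
Check, step by step:
  pool = (3, 3, 1)
  T4 needs (2, 0, 1) <= (3, 3, 1) -> finishes; pool += (1, 2, 0) = (4, 5, 1)
  T6 needs (3, 4, 0) <= (4, 5, 1) -> finishes; pool += (1, 0, 3) = (5, 5, 4)
  T1 needs (4, 1, 1) <= (5, 5, 4) -> finishes; pool += (0, 2, 0) = (5, 7, 4)
  T9 needs (0, 0, 2) <= (5, 7, 4) -> finishes; pool += (0, 1, 0) = (5, 8, 4)
  T2 needs (1, 3, 1) <= (5, 8, 4) -> finishes; pool += (1, 1, 0) = (6, 9, 4)
  T5 needs (4, 2, 3) <= (6, 9, 4) -> finishes; pool += (1, 0, 1) = (7, 9, 5)


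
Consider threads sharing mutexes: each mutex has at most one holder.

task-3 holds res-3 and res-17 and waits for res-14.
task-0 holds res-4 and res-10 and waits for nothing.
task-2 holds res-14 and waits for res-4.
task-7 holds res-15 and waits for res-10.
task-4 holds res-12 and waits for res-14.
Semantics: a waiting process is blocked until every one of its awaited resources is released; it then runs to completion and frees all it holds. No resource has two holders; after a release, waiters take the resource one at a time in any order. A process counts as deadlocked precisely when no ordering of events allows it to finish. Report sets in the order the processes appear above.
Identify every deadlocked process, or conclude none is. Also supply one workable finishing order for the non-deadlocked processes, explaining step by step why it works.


Nothing here is deadlocked.
Key observation: although several processes wait, no cycle exists — each chain bottoms out at a free runner.
A valid finishing order for the others: task-0, task-7, task-2, task-3, task-4.
Verifying each step:
  run task-0 (it waits on nothing); releases res-4 and res-10
  run task-7 (all its waits — res-10 — are resolved); releases res-15
  run task-2 (all its waits — res-4 — are resolved); releases res-14
  run task-3 (all its waits — res-14 — are resolved); releases res-3 and res-17
  run task-4 (all its waits — res-14 — are resolved); releases res-12


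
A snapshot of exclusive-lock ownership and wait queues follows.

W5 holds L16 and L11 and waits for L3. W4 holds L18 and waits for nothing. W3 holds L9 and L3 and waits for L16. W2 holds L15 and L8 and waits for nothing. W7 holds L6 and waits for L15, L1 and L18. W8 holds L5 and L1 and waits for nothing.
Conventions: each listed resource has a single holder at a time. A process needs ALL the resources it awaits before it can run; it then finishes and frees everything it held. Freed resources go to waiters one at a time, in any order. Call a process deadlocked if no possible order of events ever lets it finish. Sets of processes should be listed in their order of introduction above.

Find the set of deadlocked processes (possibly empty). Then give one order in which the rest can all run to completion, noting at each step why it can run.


Deadlocked: W5 and W3.
Key observation: along W5 -> W3 -> W5, each member waits on what the next one holds — a deadlock; no other process is dragged down with it.
One completion order for the rest: W2, W4, W8, W7.
Verifying each step:
  W2: no waits; runs immediately, freeing L15 and L8
  W4: no waits; runs immediately, freeing L18
  W8: no waits; runs immediately, freeing L5 and L1
  run W7 (all its waits — L15, L1 and L18 — are resolved); releases L6


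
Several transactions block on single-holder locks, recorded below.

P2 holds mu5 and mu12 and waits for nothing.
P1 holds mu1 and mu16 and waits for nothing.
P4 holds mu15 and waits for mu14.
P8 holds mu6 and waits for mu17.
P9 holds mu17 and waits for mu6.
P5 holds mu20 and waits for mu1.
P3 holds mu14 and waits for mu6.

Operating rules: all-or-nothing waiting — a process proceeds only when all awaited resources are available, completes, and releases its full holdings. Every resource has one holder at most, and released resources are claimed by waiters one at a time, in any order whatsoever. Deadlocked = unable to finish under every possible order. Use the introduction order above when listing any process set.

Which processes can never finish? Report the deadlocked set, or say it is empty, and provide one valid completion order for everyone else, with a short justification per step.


Deadlocked set: P4, P8, P9 and P3.
Key observation: the waits loop around P8 -> P9 -> P8 with no way out; P4 and P3 wait into the deadlock from upstream.
The rest can finish in the order P1, P2, P5.
Step-by-step check:
  P1 waits on nothing -> runs at once and releases mu1 and mu16
  P2 waits on nothing -> runs at once and releases mu5 and mu12
  P5: everything it awaited (mu1) is free; runs, freeing mu20


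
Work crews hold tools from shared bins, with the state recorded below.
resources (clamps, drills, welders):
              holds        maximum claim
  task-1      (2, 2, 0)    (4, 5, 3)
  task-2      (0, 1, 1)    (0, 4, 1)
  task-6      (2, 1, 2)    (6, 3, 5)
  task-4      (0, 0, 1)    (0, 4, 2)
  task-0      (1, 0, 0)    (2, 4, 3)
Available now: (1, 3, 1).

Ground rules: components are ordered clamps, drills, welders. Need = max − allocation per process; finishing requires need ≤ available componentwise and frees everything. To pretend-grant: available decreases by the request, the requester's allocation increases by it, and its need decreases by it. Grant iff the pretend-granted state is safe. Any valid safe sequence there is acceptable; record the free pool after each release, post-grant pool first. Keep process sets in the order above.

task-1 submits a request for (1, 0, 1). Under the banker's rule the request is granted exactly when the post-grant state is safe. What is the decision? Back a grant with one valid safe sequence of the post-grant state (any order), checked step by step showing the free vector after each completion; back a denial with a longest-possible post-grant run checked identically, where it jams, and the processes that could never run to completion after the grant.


DENY — the pretend-granted state is unsafe.
Key observation: the wall is clamps: completing task-2, task-4 brings the pool only to (0, 4, 2), and all the rest need more.
On the post-grant state, task-2, task-4 is a maximal run — nothing extends it. Verifying each step:
  pool = (0, 3, 0)
  run task-2 (needs (0, 3, 0), free (0, 3, 0)); after release of (0, 1, 1) the pool is (0, 4, 1)
  run task-4 (needs (0, 4, 1), free (0, 4, 1)); after release of (0, 0, 1) the pool is (0, 4, 2)
  blocked: task-1 wants (1, 3, 2), pool (0, 4, 2) — not enough clamps
  blocked: task-6 wants (4, 2, 3), pool (0, 4, 2) — not enough clamps and welders
  blocked: task-0 wants (1, 4, 3), pool (0, 4, 2) — not enough clamps and welders
Had the request been granted, task-1, task-6 and task-0 could never finish.


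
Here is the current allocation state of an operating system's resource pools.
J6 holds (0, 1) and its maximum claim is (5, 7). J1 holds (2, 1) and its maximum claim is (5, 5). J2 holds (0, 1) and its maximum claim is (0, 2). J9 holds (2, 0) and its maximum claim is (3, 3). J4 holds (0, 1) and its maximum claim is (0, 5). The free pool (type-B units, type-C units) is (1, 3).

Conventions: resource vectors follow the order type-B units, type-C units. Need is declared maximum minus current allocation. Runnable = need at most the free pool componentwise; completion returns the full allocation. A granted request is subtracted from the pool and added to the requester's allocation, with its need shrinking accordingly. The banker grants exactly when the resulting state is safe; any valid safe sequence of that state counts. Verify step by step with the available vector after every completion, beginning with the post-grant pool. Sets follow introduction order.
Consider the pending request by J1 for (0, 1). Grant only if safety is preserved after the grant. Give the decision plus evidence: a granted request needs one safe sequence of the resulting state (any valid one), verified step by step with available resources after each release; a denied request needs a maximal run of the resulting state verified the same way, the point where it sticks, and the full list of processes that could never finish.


GRANT: granting preserves safety; a valid post-grant sequence is J2, J9, J1, J4, J6.
Key observation: even at the reduced pool (1, 2), J2 fits immediately, so safety survives the grant.
Step-by-step check of the post-grant state:
  pool = (1, 2)
  J2 needs (0, 1) <= (1, 2) -> finishes; pool += (0, 1) = (1, 3)
  J9 needs (1, 3) <= (1, 3) -> finishes; pool += (2, 0) = (3, 3)
  J1 needs (3, 3) <= (3, 3) -> finishes; pool += (2, 2) = (5, 5)
  J4 needs (0, 4) <= (5, 5) -> finishes; pool += (0, 1) = (5, 6)
  J6 needs (5, 6) <= (5, 6) -> finishes; pool += (0, 1) = (5, 7)


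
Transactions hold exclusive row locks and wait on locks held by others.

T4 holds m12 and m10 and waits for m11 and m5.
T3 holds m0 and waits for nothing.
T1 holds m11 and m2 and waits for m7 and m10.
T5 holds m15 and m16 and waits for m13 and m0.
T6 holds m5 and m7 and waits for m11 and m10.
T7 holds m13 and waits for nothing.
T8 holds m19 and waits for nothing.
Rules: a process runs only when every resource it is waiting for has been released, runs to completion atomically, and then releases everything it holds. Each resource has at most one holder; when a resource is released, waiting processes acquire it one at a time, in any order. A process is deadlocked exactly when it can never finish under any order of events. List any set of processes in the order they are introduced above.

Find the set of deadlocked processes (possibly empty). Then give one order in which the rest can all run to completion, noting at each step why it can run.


Deadlocked set: T4, T1 and T6.
Key observation: the loop T4 -> T1 -> T4 blocks itself forever; T6 is caught in further circular waits.
A valid finishing order for the others: T7, T3, T5, T8.
Verifying each step:
  T7 waits on nothing -> runs at once and releases m13
  T3 waits on nothing -> runs at once and releases m0
  run T5 (all its waits — m13 and m0 — are resolved); releases m15 and m16
  T8 waits on nothing -> runs at once and releases m19


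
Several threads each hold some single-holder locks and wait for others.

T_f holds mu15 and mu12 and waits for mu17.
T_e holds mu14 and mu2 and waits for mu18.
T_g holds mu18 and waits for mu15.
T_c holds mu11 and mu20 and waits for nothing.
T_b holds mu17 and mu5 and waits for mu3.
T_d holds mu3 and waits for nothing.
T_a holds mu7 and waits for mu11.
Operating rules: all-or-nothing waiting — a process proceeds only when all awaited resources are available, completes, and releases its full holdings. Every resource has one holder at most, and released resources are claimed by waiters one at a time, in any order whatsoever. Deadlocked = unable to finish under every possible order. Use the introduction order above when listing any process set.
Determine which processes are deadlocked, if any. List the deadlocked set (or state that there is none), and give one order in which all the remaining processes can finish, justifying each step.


Nothing here is deadlocked.
Key observation: although several processes wait, no cycle exists — each chain bottoms out at a free runner.
A valid finishing order for the others: T_d, T_c, T_b, T_f, T_g, T_a, T_e.
Verifying each step:
  T_d: no waits; runs immediately, freeing mu3
  T_c: no waits; runs immediately, freeing mu11 and mu20
  T_b waits on mu3 — all released -> runs and releases mu17 and mu5
  T_f waits on mu17 — all released -> runs and releases mu15 and mu12
  T_g waits on mu15 — all released -> runs and releases mu18
  T_a waits on mu11 — all released -> runs and releases mu7
  T_e waits on mu18 — all released -> runs and releases mu14 and mu2


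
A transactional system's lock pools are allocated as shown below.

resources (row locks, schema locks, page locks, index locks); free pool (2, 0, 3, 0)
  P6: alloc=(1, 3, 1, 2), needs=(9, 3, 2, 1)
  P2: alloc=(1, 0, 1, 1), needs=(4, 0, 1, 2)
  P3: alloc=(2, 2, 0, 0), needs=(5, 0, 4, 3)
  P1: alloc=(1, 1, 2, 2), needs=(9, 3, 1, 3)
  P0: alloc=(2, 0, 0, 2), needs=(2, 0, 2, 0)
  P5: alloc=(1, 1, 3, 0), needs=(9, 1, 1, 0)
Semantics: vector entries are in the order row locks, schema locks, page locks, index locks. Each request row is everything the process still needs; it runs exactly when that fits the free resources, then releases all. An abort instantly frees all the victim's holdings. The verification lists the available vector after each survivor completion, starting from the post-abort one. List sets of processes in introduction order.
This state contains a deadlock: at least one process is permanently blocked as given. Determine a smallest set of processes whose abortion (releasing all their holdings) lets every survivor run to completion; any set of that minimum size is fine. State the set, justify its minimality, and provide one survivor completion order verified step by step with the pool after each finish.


The answer: abort P6 and P1.
Key observation: P5 had no path to completion before; after the abort of P6 and P1 ((2, 4, 3, 4) returned), step 4 is where it fits.
Why nothing smaller works — every single abort fails: P6 alone leaves P1 blocked (short on row locks); P2 alone leaves P6 blocked (short on row locks and schema locks); P3 alone leaves P6 blocked (short on row locks and schema locks); P1 alone leaves P6 blocked (short on row locks); P0 alone leaves P6 blocked (short on row locks and schema locks); P5 alone leaves P6 blocked (short on row locks).
The survivors complete as P0, P3, P2, P5. Verifying each step (starting from the post-abort pool):
  pool = (4, 4, 6, 4)
  run P0 (needs (2, 0, 2, 0), free (4, 4, 6, 4)); after release of (2, 0, 0, 2) the pool is (6, 4, 6, 6)
  run P3 (needs (5, 0, 4, 3), free (6, 4, 6, 6)); after release of (2, 2, 0, 0) the pool is (8, 6, 6, 6)
  run P2 (needs (4, 0, 1, 2), free (8, 6, 6, 6)); after release of (1, 0, 1, 1) the pool is (9, 6, 7, 7)
  run P5 (needs (9, 1, 1, 0), free (9, 6, 7, 7)); after release of (1, 1, 3, 0) the pool is (10, 7, 10, 7)


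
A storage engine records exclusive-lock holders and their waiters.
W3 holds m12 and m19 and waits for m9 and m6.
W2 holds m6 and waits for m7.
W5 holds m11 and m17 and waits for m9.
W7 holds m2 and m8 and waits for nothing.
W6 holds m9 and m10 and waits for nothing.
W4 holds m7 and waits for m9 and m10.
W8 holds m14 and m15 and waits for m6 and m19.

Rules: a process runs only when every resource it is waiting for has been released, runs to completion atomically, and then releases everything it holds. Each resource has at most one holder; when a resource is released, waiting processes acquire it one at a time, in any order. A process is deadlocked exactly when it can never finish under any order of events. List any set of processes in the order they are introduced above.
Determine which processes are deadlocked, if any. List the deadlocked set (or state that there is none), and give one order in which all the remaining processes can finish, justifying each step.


Nothing here is deadlocked.
Key observation: the wait relation is loop-free; peeling off processes with no waits unwinds the whole state.
A valid finishing order for the others: W6, W5, W4, W2, W3, W8, W7.
Walking it through:
  run W6 (it waits on nothing); releases m9 and m10
  W5 waits on m9 — all released -> runs and releases m11 and m17
  W4 waits on m9 and m10 — all released -> runs and releases m7
  W2 waits on m7 — all released -> runs and releases m6
  W3 waits on m9 and m6 — all released -> runs and releases m12 and m19
  W8 waits on m6 and m19 — all released -> runs and releases m14 and m15
  run W7 (it waits on nothing); releases m2 and m8
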